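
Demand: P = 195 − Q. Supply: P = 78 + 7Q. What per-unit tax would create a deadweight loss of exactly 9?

Competitive equilibrium: 195 − Q = 78 + 7Q → Q* = 14.625, P* = 180.375.
A tax t gives ΔQ = t/8 and wedge t, so DWL = t²/16.
t²/16 = 9 → t² = 144 → t = 12.

12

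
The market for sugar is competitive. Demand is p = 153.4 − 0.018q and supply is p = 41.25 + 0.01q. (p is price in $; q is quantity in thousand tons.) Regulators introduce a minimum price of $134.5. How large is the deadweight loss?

$122277.90 thousand

Competitive equilibrium: 153.4 − 0.018q = 41.25 + 0.01q → q* = 4005.3571, p* = 81.3036.
At the floor p = 134.5, quantity demanded = (153.4 − 134.5)/0.018 = 1050.
Sellers' marginal cost at q' = 1050: 41.25 + 0.01·1050 = 51.75.
Δq = 4005.3571 − 1050 = 2955.3571; wedge = 134.5 − 51.75 = 82.75.
Welfare loss = ½ × 2955.3571 × 82.75 = $122277.90 thousand.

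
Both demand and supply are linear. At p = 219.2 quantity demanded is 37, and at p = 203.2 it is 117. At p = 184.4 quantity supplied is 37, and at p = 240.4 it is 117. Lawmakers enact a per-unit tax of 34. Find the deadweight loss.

642.22

Demand slope = (203.2 − 219.2)/(117 − 37) = −0.2, so p = 226.6 − 0.2q.
Supply slope = (240.4 − 184.4)/(117 − 37) = 0.7, so p = 158.5 + 0.7q.
Competitive equilibrium: 226.6 − 0.2q = 158.5 + 0.7q → q* = 75.6667, p* = 211.4667.
With the tax, the buyer price exceeds the seller price by 34: (226.6 − 0.2q) − (158.5 + 0.7q) = 34 → q' = 37.8889.
Δq = 75.6667 − 37.8889 = 37.7778; the wedge equals the tax, 34.
The triangle = ½ × 37.7778 × 34 = 642.22.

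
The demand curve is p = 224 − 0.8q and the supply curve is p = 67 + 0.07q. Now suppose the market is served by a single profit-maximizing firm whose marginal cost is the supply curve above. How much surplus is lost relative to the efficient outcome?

3250.85

Competitive equilibrium: 224 − 0.8q = 67 + 0.07q → q* = 180.4598, p* = 79.6322.
Marginal revenue: MR = 224 − 1.6q. Set MR = MC: 224 − 1.6q = 67 + 0.07q → q_m = 94.012.
Price p_m = 224 − 0.8·94.012 = 148.7904; MC(q_m) = 67 + 0.07·94.012 = 73.5808.
Competitive q* = 180.4598, so Δq = 86.4478; wedge = 148.7904 − 73.5808 = 75.2096.
Deadweight loss = ½ × 86.4478 × 75.2096 = 3250.85.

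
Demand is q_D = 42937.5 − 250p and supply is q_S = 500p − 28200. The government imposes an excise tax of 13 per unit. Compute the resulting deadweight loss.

In inverse form: demand p = 171.75 − 0.004q, supply p = 56.4 + 0.002q.
Competitive equilibrium: 171.75 − 0.004q = 56.4 + 0.002q → q* = 19225, p* = 94.85.
With the tax, the buyer price exceeds the seller price by 13: (171.75 − 0.004q) − (56.4 + 0.002q) = 13 → q' = 17058.3333.
Δq = 19225 − 17058.3333 = 2166.6667; the wedge equals the tax, 13.
Welfare loss = ½ × 2166.6667 × 13 = 14083.33.

14083.33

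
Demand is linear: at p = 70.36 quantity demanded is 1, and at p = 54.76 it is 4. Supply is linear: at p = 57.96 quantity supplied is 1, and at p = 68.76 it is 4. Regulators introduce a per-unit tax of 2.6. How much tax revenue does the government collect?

5.50

Demand slope = (54.76 − 70.36)/(4 − 1) = −5.2, so p = 75.56 − 5.2q.
Supply slope = (68.76 − 57.96)/(4 − 1) = 3.6, so p = 54.36 + 3.6q.
Competitive equilibrium: 75.56 − 5.2q = 54.36 + 3.6q → q* = 2.4091, p* = 63.0327.
With the tax, the buyer price exceeds the seller price by 2.6: (75.56 − 5.2q) − (54.36 + 3.6q) = 2.6 → q' = 2.1136.
Tax revenue = 2.6 × 2.1136 = 5.50.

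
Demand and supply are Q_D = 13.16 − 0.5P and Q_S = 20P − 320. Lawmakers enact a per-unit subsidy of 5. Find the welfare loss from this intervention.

In inverse form: demand P = 26.32 − 2Q, supply P = 16 + 0.05Q.
Competitive equilibrium: 26.32 − 2Q = 16 + 0.05Q → Q* = 5.0341, P* = 16.2517.
The subsidy lowers effective supply by 5: P = 11 + 0.05Q.
New quantity: 26.32 − 2Q = 11 + 0.05Q → Q' = 7.4732.
Overproduction ΔQ = 7.4732 − 5.0341 = 2.4391; wedge = subsidy = 5.
Deadweight loss = ½ × 2.4391 × 5 = 6.10.

6.10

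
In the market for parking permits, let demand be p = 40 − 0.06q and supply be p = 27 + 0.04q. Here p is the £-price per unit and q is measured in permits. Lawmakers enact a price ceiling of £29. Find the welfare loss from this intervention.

£320

Competitive equilibrium: 40 − 0.06q = 27 + 0.04q → q* = 130, p* = 32.2.
At the ceiling p = 29, quantity supplied = (29 − 27)/0.04 = 50.
Willingness to pay at q' = 50: 40 − 0.06·50 = 37.
Δq = 130 − 50 = 80; wedge = 37 − 29 = 8.
DWL = ½ × 80 × 8 = £320.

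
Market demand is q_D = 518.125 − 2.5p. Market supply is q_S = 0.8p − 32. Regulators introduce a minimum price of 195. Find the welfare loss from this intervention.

4128.26

In inverse form: demand p = 207.25 − 0.4q, supply p = 40 + 1.25q.
Competitive equilibrium: 207.25 − 0.4q = 40 + 1.25q → q* = 101.3636, p* = 166.7045.
At the floor p = 195, quantity demanded = (207.25 − 195)/0.4 = 30.625.
Sellers' marginal cost at q' = 30.625: 40 + 1.25·30.625 = 78.2813.
Δq = 101.3636 − 30.625 = 70.7386; wedge = 195 − 78.2813 = 116.7187.
Welfare loss = ½ × 70.7386 × 116.7187 = 4128.26.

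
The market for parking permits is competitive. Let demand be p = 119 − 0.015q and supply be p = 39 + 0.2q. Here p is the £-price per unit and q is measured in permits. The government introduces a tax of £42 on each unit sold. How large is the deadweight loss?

Competitive equilibrium: 119 − 0.015q = 39 + 0.2q → q* = 372.09302, p* = 113.4186.
With the tax, the buyer price exceeds the seller price by 42: (119 − 0.015q) − (39 + 0.2q) = 42 → q' = 176.74419.
Δq = 372.09302 − 176.74419 = 195.34883; the wedge equals the tax, 42.
Deadweight loss = ½ × 195.34883 × 42 = £4102.33.

£4102.33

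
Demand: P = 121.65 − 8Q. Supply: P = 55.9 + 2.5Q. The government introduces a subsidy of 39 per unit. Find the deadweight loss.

Competitive equilibrium: 121.65 − 8Q = 55.9 + 2.5Q → Q* = 6.2619, P* = 71.5548.
The subsidy lowers effective supply by 39: P = 16.9 + 2.5Q.
New quantity: 121.65 − 8Q = 16.9 + 2.5Q → Q' = 9.9762.
Overproduction ΔQ = 9.9762 − 6.2619 = 3.7143; wedge = subsidy = 39.
Welfare loss = ½ × 3.7143 × 39 = 72.43.

72.43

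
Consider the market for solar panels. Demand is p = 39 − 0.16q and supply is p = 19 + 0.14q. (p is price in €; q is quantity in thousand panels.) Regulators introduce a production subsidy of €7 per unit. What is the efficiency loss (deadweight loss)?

€81.67 thousand

Competitive equilibrium: 39 − 0.16q = 19 + 0.14q → q* = 66.6667, p* = 28.3333.
The subsidy lowers effective supply by 7: p = 12 + 0.14q.
New quantity: 39 − 0.16q = 12 + 0.14q → q' = 90.
Overproduction Δq = 90 − 66.6667 = 23.3333; wedge = subsidy = 7.
Welfare loss = ½ × 23.3333 × 7 = €81.67 thousand.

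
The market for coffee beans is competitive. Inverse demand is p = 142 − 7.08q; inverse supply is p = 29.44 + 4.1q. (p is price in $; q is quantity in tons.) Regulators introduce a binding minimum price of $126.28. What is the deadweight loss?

$344.26

Competitive equilibrium: 142 − 7.08q = 29.44 + 4.1q → q* = 10.06798, p* = 70.71871.
At the floor p = 126.28, quantity demanded = (142 − 126.28)/7.08 = 2.22034.
Sellers' marginal cost at q' = 2.22034: 29.44 + 4.1·2.22034 = 38.54339.
Δq = 10.06798 − 2.22034 = 7.84764; wedge = 126.28 − 38.54339 = 87.73661.
The triangle = ½ × 7.84764 × 87.73661 = $344.26.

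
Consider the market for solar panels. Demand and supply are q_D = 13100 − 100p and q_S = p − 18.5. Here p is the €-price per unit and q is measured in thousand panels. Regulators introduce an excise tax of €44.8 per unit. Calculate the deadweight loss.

In inverse form: demand p = 131 − 0.01q, supply p = 18.5 + q.
Competitive equilibrium: 131 − 0.01q = 18.5 + q → q* = 111.3861, p* = 129.8861.
With the tax, the buyer price exceeds the seller price by 44.8: (131 − 0.01q) − (18.5 + q) = 44.8 → q' = 67.0297.
Δq = 111.3861 − 67.0297 = 44.3564; the wedge equals the tax, 44.8.
The triangle = ½ × 44.3564 × 44.8 = €993.58 thousand.

€993.58 thousand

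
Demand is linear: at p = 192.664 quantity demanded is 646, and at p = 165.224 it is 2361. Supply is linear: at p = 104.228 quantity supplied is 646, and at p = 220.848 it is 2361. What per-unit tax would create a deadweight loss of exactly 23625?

63

Demand slope = (165.224 − 192.664)/(2361 − 646) = −0.016, so p = 203 − 0.016q.
Supply slope = (220.848 − 104.228)/(2361 − 646) = 0.068, so p = 60.3 + 0.068q.
Competitive equilibrium: 203 − 0.016q = 60.3 + 0.068q → q* = 1698.8095, p* = 175.819.
A tax t gives Δq = t/0.084 and wedge t, so DWL = t²/0.168.
t²/0.168 = 23625 → t² = 3969 → t = 63.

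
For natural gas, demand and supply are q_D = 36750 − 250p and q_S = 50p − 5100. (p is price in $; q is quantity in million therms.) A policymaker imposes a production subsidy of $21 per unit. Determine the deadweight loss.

$9187.50 million

In inverse form: demand p = 147 − 0.004q, supply p = 102 + 0.02q.
Competitive equilibrium: 147 − 0.004q = 102 + 0.02q → q* = 1875, p* = 139.5.
The subsidy lowers effective supply by 21: p = 81 + 0.02q.
New quantity: 147 − 0.004q = 81 + 0.02q → q' = 2750.
Overproduction Δq = 2750 − 1875 = 875; wedge = subsidy = 21.
Deadweight loss = ½ × 875 × 21 = $9187.50 million.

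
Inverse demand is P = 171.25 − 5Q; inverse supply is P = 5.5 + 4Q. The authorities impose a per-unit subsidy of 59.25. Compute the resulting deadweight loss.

Competitive equilibrium: 171.25 − 5Q = 5.5 + 4Q → Q* = 18.4167, P* = 79.1667.
The subsidy lowers effective supply by 59.25: P = 4Q − 53.75.
New quantity: 171.25 − 5Q = 4Q − 53.75 → Q' = 25.
Overproduction ΔQ = 25 − 18.4167 = 6.5833; wedge = subsidy = 59.25.
Welfare loss = ½ × 6.5833 × 59.25 = 195.03.

195.03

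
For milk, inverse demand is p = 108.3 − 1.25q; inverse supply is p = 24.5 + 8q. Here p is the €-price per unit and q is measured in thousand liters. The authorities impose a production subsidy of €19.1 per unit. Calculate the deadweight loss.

Competitive equilibrium: 108.3 − 1.25q = 24.5 + 8q → q* = 9.0595, p* = 96.9757.
The subsidy lowers effective supply by 19.1: p = 5.4 + 8q.
New quantity: 108.3 − 1.25q = 5.4 + 8q → q' = 11.1243.
Overproduction Δq = 11.1243 − 9.0595 = 2.0648; wedge = subsidy = 19.1.
Welfare loss = ½ × 2.0648 × 19.1 = €19.72 thousand.

€19.72 thousand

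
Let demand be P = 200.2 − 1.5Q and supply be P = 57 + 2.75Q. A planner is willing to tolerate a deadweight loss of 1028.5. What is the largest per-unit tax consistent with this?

Competitive equilibrium: 200.2 − 1.5Q = 57 + 2.75Q → Q* = 33.6941, P* = 149.6588.
A tax t gives ΔQ = t/4.25 and wedge t, so DWL = t²/8.5.
t²/8.5 = 1028.5 → t² = 8742.25 → t = 93.5.

93.5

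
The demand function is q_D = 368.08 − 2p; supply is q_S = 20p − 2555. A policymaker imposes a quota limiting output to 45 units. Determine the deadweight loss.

904.34

In inverse form: demand p = 184.04 − 0.5q, supply p = 127.75 + 0.05q.
Competitive equilibrium: 184.04 − 0.5q = 127.75 + 0.05q → q* = 102.3455, p* = 132.8673.
At q = 45: demand price = 184.04 − 0.5·45 = 161.54; supply price = 127.75 + 0.05·45 = 130.
Δq = 102.3455 − 45 = 57.3455; wedge = 161.54 − 130 = 31.54.
The triangle = ½ × 57.3455 × 31.54 = 904.34.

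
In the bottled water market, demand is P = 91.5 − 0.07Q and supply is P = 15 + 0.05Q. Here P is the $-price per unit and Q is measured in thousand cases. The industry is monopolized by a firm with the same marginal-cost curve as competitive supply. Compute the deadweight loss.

Competitive equilibrium: 91.5 − 0.07Q = 15 + 0.05Q → Q* = 637.5, P* = 46.875.
Marginal revenue: MR = 91.5 − 0.14Q. Set MR = MC: 91.5 − 0.14Q = 15 + 0.05Q → Q_m = 402.6316.
Price P_m = 91.5 − 0.07·402.6316 = 63.3158; MC(Q_m) = 15 + 0.05·402.6316 = 35.1316.
Competitive Q* = 637.5, so ΔQ = 234.8684; wedge = 63.3158 − 35.1316 = 28.1842.
The triangle = ½ × 234.8684 × 28.1842 = $3309.79 thousand.

$3309.79 thousand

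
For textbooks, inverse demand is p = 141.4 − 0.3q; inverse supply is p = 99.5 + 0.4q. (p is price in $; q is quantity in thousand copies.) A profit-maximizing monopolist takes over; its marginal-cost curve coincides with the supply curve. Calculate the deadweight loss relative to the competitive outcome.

$112.86 thousand

Competitive equilibrium: 141.4 − 0.3q = 99.5 + 0.4q → q* = 59.8571, p* = 123.4429.
Marginal revenue: MR = 141.4 − 0.6q. Set MR = MC: 141.4 − 0.6q = 99.5 + 0.4q → q_m = 41.9.
Price p_m = 141.4 − 0.3·41.9 = 128.83; MC(q_m) = 99.5 + 0.4·41.9 = 116.26.
Competitive q* = 59.8571, so Δq = 17.9571; wedge = 128.83 − 116.26 = 12.57.
Deadweight loss = ½ × 17.9571 × 12.57 = $112.86 thousand.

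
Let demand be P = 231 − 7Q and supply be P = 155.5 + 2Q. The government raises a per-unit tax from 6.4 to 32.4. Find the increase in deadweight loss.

Competitive equilibrium: 231 − 7Q = 155.5 + 2Q → Q* = 8.3889, P* = 172.2778.
For a per-unit tax t: ΔQ = t/9, so DWL = ½·t·(t/9) = t²/18.
At t = 6.4: DWL = 2.276. At t = 32.4: DWL = 58.32.
Increase = 58.32 − 2.276 = 56.04.

56.04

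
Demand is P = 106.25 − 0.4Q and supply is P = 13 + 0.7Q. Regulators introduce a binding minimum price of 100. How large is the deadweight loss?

Competitive equilibrium: 106.25 − 0.4Q = 13 + 0.7Q → Q* = 84.7727, P* = 72.3409.
At the floor P = 100, quantity demanded = (106.25 − 100)/0.4 = 15.625.
Sellers' marginal cost at Q' = 15.625: 13 + 0.7·15.625 = 23.9375.
ΔQ = 84.7727 − 15.625 = 69.1477; wedge = 100 − 23.9375 = 76.0625.
DWL = ½ × 69.1477 × 76.0625 = 2629.77.

2629.77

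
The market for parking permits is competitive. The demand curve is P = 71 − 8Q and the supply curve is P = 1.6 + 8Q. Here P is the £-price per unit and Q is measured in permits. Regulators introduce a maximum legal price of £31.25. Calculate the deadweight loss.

Competitive equilibrium: 71 − 8Q = 1.6 + 8Q → Q* = 4.3375, P* = 36.3.
At the ceiling P = 31.25, quantity supplied = (31.25 − 1.6)/8 = 3.7063.
Willingness to pay at Q' = 3.7063: 71 − 8·3.7063 = 41.3496.
ΔQ = 4.3375 − 3.7063 = 0.6312; wedge = 41.3496 − 31.25 = 10.0996.
Deadweight loss = ½ × 0.6312 × 10.0996 = £3.19.

£3.19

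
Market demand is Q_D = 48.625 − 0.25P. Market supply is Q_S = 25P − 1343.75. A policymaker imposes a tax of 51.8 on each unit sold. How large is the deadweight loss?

332.08

In inverse form: demand P = 194.5 − 4Q, supply P = 53.75 + 0.04Q.
Competitive equilibrium: 194.5 − 4Q = 53.75 + 0.04Q → Q* = 34.8391, P* = 55.1436.
With the tax, the buyer price exceeds the seller price by 51.8: (194.5 − 4Q) − (53.75 + 0.04Q) = 51.8 → Q' = 22.0173.
ΔQ = 34.8391 − 22.0173 = 12.8218; the wedge equals the tax, 51.8.
Deadweight loss = ½ × 12.8218 × 51.8 = 332.08.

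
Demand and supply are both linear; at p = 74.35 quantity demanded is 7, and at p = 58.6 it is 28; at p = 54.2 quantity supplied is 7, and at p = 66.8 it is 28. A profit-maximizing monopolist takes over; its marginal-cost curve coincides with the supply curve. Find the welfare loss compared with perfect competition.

41.39

Demand slope = (58.6 − 74.35)/(28 − 7) = −0.75, so p = 79.6 − 0.75q.
Supply slope = (66.8 − 54.2)/(28 − 7) = 0.6, so p = 50 + 0.6q.
Competitive equilibrium: 79.6 − 0.75q = 50 + 0.6q → q* = 21.9259, p* = 63.1556.
Marginal revenue: MR = 79.6 − 1.5q. Set MR = MC: 79.6 − 1.5q = 50 + 0.6q → q_m = 14.0952.
Price p_m = 79.6 − 0.75·14.0952 = 69.0286; MC(q_m) = 50 + 0.6·14.0952 = 58.4571.
Competitive q* = 21.9259, so Δq = 7.8307; wedge = 69.0286 − 58.4571 = 10.5715.
DWL = ½ × 7.8307 × 10.5715 = 41.39.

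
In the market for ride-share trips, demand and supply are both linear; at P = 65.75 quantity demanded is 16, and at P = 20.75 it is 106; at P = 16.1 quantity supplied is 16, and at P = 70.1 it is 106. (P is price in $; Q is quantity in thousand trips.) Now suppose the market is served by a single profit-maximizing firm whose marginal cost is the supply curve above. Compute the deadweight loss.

Demand slope = (20.75 − 65.75)/(106 − 16) = −0.5, so P = 73.75 − 0.5Q.
Supply slope = (70.1 − 16.1)/(106 − 16) = 0.6, so P = 6.5 + 0.6Q.
Competitive equilibrium: 73.75 − 0.5Q = 6.5 + 0.6Q → Q* = 61.1364, P* = 43.1818.
Marginal revenue: MR = 73.75 − Q. Set MR = MC: 73.75 − Q = 6.5 + 0.6Q → Q_m = 42.0313.
Price P_m = 73.75 − 0.5·42.0313 = 52.7344; MC(Q_m) = 6.5 + 0.6·42.0313 = 31.7188.
Competitive Q* = 61.1364, so ΔQ = 19.1051; wedge = 52.7344 − 31.7188 = 21.0156.
The triangle = ½ × 19.1051 × 21.0156 = $200.75 thousand.

$200.75 thousand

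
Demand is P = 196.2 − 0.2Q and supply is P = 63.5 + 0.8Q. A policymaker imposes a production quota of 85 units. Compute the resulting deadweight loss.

Competitive equilibrium: 196.2 − 0.2Q = 63.5 + 0.8Q → Q* = 132.7, P* = 169.66.
At Q = 85: demand price = 196.2 − 0.2·85 = 179.2; supply price = 63.5 + 0.8·85 = 131.5.
ΔQ = 132.7 − 85 = 47.7; wedge = 179.2 − 131.5 = 47.7.
The triangle = ½ × 47.7 × 47.7 = 1137.645.

1137.645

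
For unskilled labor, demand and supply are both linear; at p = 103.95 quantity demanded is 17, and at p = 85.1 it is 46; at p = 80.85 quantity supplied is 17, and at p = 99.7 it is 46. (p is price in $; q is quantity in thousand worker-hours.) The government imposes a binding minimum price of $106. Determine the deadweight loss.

$284.55 thousand

Demand slope = (85.1 − 103.95)/(46 − 17) = −0.65, so p = 115 − 0.65q.
Supply slope = (99.7 − 80.85)/(46 − 17) = 0.65, so p = 69.8 + 0.65q.
Competitive equilibrium: 115 − 0.65q = 69.8 + 0.65q → q* = 34.7692, p* = 92.4.
At the floor p = 106, quantity demanded = (115 − 106)/0.65 = 13.8462.
Sellers' marginal cost at q' = 13.8462: 69.8 + 0.65·13.8462 = 78.8.
Δq = 34.7692 − 13.8462 = 20.923; wedge = 106 − 78.8 = 27.2.
The triangle = ½ × 20.923 × 27.2 = $284.55 thousand.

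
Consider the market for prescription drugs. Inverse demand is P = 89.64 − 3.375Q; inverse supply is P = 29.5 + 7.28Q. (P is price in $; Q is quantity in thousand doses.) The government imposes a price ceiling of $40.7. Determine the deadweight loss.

Competitive equilibrium: 89.64 − 3.375Q = 29.5 + 7.28Q → Q* = 5.6443, P* = 70.5905.
At the ceiling P = 40.7, quantity supplied = (40.7 − 29.5)/7.28 = 1.5385.
Willingness to pay at Q' = 1.5385: 89.64 − 3.375·1.5385 = 84.4476.
ΔQ = 5.6443 − 1.5385 = 4.1058; wedge = 84.4476 − 40.7 = 43.7476.
Welfare loss = ½ × 4.1058 × 43.7476 = $89.81 thousand.

$89.81 thousand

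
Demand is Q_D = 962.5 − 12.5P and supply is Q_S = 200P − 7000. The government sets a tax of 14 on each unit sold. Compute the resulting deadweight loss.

In inverse form: demand P = 77 − 0.08Q, supply P = 35 + 0.005Q.
Competitive equilibrium: 77 − 0.08Q = 35 + 0.005Q → Q* = 494.1176, P* = 37.4706.
With the tax, the buyer price exceeds the seller price by 14: (77 − 0.08Q) − (35 + 0.005Q) = 14 → Q' = 329.4118.
ΔQ = 494.1176 − 329.4118 = 164.7058; the wedge equals the tax, 14.
Deadweight loss = ½ × 164.7058 × 14 = 1152.94.

1152.94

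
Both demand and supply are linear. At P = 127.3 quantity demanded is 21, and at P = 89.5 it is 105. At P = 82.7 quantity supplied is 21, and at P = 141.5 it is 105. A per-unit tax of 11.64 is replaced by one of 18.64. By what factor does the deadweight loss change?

Demand slope = (89.5 − 127.3)/(105 − 21) = −0.45, so P = 136.75 − 0.45Q.
Supply slope = (141.5 − 82.7)/(105 − 21) = 0.7, so P = 68 + 0.7Q.
Competitive equilibrium: 136.75 − 0.45Q = 68 + 0.7Q → Q* = 59.7826, P* = 109.8478.
For a per-unit tax t: ΔQ = t/1.15, so DWL = ½·t·(t/1.15) = t²/2.3.
At t = 11.64: DWL = 58.909. At t = 18.64: DWL = 151.065.
Ratio = (18.64/11.64)² = 2.564.

2.564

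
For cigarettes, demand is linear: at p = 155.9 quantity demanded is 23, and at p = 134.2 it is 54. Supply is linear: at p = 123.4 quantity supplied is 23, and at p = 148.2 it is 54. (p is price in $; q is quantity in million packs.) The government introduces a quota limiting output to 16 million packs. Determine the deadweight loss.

Demand slope = (134.2 − 155.9)/(54 − 23) = −0.7, so p = 172 − 0.7q.
Supply slope = (148.2 − 123.4)/(54 − 23) = 0.8, so p = 105 + 0.8q.
Competitive equilibrium: 172 − 0.7q = 105 + 0.8q → q* = 44.6667, p* = 140.7333.
At q = 16: demand price = 172 − 0.7·16 = 160.8; supply price = 105 + 0.8·16 = 117.8.
Δq = 44.6667 − 16 = 28.6667; wedge = 160.8 − 117.8 = 43.
Deadweight loss = ½ × 28.6667 × 43 = $616.33 million.

$616.33 million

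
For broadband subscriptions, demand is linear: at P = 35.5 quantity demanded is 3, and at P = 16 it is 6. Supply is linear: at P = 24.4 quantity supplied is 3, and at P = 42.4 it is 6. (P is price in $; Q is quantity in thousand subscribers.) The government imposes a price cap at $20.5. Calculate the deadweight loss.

Demand slope = (16 − 35.5)/(6 − 3) = −6.5, so P = 55 − 6.5Q.
Supply slope = (42.4 − 24.4)/(6 − 3) = 6, so P = 6.4 + 6Q.
Competitive equilibrium: 55 − 6.5Q = 6.4 + 6Q → Q* = 3.888, P* = 29.728.
At the ceiling P = 20.5, quantity supplied = (20.5 − 6.4)/6 = 2.35.
Willingness to pay at Q' = 2.35: 55 − 6.5·2.35 = 39.725.
ΔQ = 3.888 − 2.35 = 1.538; wedge = 39.725 − 20.5 = 19.225.
Deadweight loss = ½ × 1.538 × 19.225 = $14.78 thousand.

$14.78 thousand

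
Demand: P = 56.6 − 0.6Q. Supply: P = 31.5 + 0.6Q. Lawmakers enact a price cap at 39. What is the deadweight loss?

42.50

Competitive equilibrium: 56.6 − 0.6Q = 31.5 + 0.6Q → Q* = 20.9167, P* = 44.05.
At the ceiling P = 39, quantity supplied = (39 − 31.5)/0.6 = 12.5.
Willingness to pay at Q' = 12.5: 56.6 − 0.6·12.5 = 49.1.
ΔQ = 20.9167 − 12.5 = 8.4167; wedge = 49.1 − 39 = 10.1.
Welfare loss = ½ × 8.4167 × 10.1 = 42.50.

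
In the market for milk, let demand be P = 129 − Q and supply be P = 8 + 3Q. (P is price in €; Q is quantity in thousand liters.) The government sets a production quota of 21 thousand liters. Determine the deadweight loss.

€171.125 thousand

Competitive equilibrium: 129 − Q = 8 + 3Q → Q* = 30.25, P* = 98.75.
At Q = 21: demand price = 129 − 1·21 = 108; supply price = 8 + 3·21 = 71.
ΔQ = 30.25 − 21 = 9.25; wedge = 108 − 71 = 37.
Welfare loss = ½ × 9.25 × 37 = €171.125 thousand.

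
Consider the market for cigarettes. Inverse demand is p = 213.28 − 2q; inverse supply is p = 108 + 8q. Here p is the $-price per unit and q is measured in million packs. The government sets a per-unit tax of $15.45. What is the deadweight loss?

$11.94 million

Competitive equilibrium: 213.28 − 2q = 108 + 8q → q* = 10.528, p* = 192.224.
With the tax, the buyer price exceeds the seller price by 15.45: (213.28 − 2q) − (108 + 8q) = 15.45 → q' = 8.983.
Δq = 10.528 − 8.983 = 1.545; the wedge equals the tax, 15.45.
The triangle = ½ × 1.545 × 15.45 = $11.94 million.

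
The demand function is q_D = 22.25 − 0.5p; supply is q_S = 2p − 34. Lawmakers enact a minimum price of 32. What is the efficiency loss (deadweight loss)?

In inverse form: demand p = 44.5 − 2q, supply p = 17 + 0.5q.
Competitive equilibrium: 44.5 − 2q = 17 + 0.5q → q* = 11, p* = 22.5.
At the floor p = 32, quantity demanded = (44.5 − 32)/2 = 6.25.
Sellers' marginal cost at q' = 6.25: 17 + 0.5·6.25 = 20.125.
Δq = 11 − 6.25 = 4.75; wedge = 32 − 20.125 = 11.875.
Welfare loss = ½ × 4.75 × 11.875 = 28.20.

28.20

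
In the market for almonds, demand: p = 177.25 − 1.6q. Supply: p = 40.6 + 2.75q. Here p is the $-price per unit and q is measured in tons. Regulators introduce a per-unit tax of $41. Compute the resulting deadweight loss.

$193.22

Competitive equilibrium: 177.25 − 1.6q = 40.6 + 2.75q → q* = 31.4138, p* = 126.9879.
With the tax, the buyer price exceeds the seller price by 41: (177.25 − 1.6q) − (40.6 + 2.75q) = 41 → q' = 21.9885.
Δq = 31.4138 − 21.9885 = 9.4253; the wedge equals the tax, 41.
Welfare loss = ½ × 9.4253 × 41 = $193.22.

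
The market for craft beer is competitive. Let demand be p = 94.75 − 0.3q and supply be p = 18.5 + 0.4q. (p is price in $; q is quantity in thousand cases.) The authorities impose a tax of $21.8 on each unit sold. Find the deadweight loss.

$339.46 thousand

Competitive equilibrium: 94.75 − 0.3q = 18.5 + 0.4q → q* = 108.9286, p* = 62.0714.
With the tax, the buyer price exceeds the seller price by 21.8: (94.75 − 0.3q) − (18.5 + 0.4q) = 21.8 → q' = 77.7857.
Δq = 108.9286 − 77.7857 = 31.1429; the wedge equals the tax, 21.8.
Deadweight loss = ½ × 31.1429 × 21.8 = $339.46 thousand.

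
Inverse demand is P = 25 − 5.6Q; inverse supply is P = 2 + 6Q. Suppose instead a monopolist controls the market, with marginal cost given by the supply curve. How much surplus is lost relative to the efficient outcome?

2.42

Competitive equilibrium: 25 − 5.6Q = 2 + 6Q → Q* = 1.9828, P* = 13.8966.
Marginal revenue: MR = 25 − 11.2Q. Set MR = MC: 25 − 11.2Q = 2 + 6Q → Q_m = 1.3372.
Price P_m = 25 − 5.6·1.3372 = 17.5117; MC(Q_m) = 2 + 6·1.3372 = 10.0232.
Competitive Q* = 1.9828, so ΔQ = 0.6456; wedge = 17.5117 − 10.0232 = 7.4885.
DWL = ½ × 0.6456 × 7.4885 = 2.42.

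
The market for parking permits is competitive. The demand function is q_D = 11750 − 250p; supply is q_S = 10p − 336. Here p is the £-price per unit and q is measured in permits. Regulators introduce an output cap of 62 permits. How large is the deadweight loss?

In inverse form: demand p = 47 − 0.004q, supply p = 33.6 + 0.1q.
Competitive equilibrium: 47 − 0.004q = 33.6 + 0.1q → q* = 128.8462, p* = 46.4846.
At q = 62: demand price = 47 − 0.004·62 = 46.752; supply price = 33.6 + 0.1·62 = 39.8.
Δq = 128.8462 − 62 = 66.8462; wedge = 46.752 − 39.8 = 6.952.
Deadweight loss = ½ × 66.8462 × 6.952 = £232.36.

£232.36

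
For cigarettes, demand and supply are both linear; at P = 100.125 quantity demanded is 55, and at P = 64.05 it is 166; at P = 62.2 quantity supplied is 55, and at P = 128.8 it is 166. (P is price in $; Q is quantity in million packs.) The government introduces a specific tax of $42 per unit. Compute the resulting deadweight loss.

Demand slope = (64.05 − 100.125)/(166 − 55) = −0.325, so P = 118 − 0.325Q.
Supply slope = (128.8 − 62.2)/(166 − 55) = 0.6, so P = 29.2 + 0.6Q.
Competitive equilibrium: 118 − 0.325Q = 29.2 + 0.6Q → Q* = 96, P* = 86.8.
With the tax, the buyer price exceeds the seller price by 42: (118 − 0.325Q) − (29.2 + 0.6Q) = 42 → Q' = 50.5946.
ΔQ = 96 − 50.5946 = 45.4054; the wedge equals the tax, 42.
DWL = ½ × 45.4054 × 42 = $953.51 million.

$953.51 million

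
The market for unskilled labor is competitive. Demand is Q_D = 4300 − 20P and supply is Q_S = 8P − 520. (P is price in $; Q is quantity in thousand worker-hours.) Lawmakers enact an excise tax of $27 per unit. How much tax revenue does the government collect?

$18977.14 thousand

In inverse form: demand P = 215 − 0.05Q, supply P = 65 + 0.125Q.
Competitive equilibrium: 215 − 0.05Q = 65 + 0.125Q → Q* = 857.1429, P* = 172.1429.
With the tax, the buyer price exceeds the seller price by 27: (215 − 0.05Q) − (65 + 0.125Q) = 27 → Q' = 702.8571.
Tax revenue = 27 × 702.8571 = $18977.14 thousand.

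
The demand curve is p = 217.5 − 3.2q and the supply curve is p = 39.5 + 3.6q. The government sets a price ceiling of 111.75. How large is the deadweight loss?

126.81

Competitive equilibrium: 217.5 − 3.2q = 39.5 + 3.6q → q* = 26.1765, p* = 133.7353.
At the ceiling p = 111.75, quantity supplied = (111.75 − 39.5)/3.6 = 20.0694.
Willingness to pay at q' = 20.0694: 217.5 − 3.2·20.0694 = 153.2779.
Δq = 26.1765 − 20.0694 = 6.1071; wedge = 153.2779 − 111.75 = 41.5279.
The triangle = ½ × 6.1071 × 41.5279 = 126.81.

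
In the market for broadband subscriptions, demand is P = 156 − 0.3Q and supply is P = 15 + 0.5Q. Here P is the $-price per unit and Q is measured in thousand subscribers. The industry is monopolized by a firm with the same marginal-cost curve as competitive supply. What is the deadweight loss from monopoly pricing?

$924.22 thousand

Competitive equilibrium: 156 − 0.3Q = 15 + 0.5Q → Q* = 176.25, P* = 103.125.
Marginal revenue: MR = 156 − 0.6Q. Set MR = MC: 156 − 0.6Q = 15 + 0.5Q → Q_m = 128.1818.
Price P_m = 156 − 0.3·128.1818 = 117.5455; MC(Q_m) = 15 + 0.5·128.1818 = 79.0909.
Competitive Q* = 176.25, so ΔQ = 48.0682; wedge = 117.5455 − 79.0909 = 38.4546.
Welfare loss = ½ × 48.0682 × 38.4546 = $924.22 thousand.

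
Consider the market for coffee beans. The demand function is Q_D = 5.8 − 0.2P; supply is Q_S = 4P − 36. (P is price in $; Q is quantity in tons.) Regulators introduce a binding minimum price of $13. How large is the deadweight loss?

In inverse form: demand P = 29 − 5Q, supply P = 9 + 0.25Q.
Competitive equilibrium: 29 − 5Q = 9 + 0.25Q → Q* = 3.8095, P* = 9.9524.
At the floor P = 13, quantity demanded = (29 − 13)/5 = 3.2.
Sellers' marginal cost at Q' = 3.2: 9 + 0.25·3.2 = 9.8.
ΔQ = 3.8095 − 3.2 = 0.6095; wedge = 13 − 9.8 = 3.2.
The triangle = ½ × 0.6095 × 3.2 = $0.98.

$0.98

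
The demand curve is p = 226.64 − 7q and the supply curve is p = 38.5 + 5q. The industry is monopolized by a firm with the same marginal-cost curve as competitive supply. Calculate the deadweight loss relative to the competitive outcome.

200.19

Competitive equilibrium: 226.64 − 7q = 38.5 + 5q → q* = 15.6783, p* = 116.8917.
Marginal revenue: MR = 226.64 − 14q. Set MR = MC: 226.64 − 14q = 38.5 + 5q → q_m = 9.9021.
Price p_m = 226.64 − 7·9.9021 = 157.3253; MC(q_m) = 38.5 + 5·9.9021 = 88.0105.
Competitive q* = 15.6783, so Δq = 5.7762; wedge = 157.3253 − 88.0105 = 69.3148.
DWL = ½ × 5.7762 × 69.3148 = 200.19.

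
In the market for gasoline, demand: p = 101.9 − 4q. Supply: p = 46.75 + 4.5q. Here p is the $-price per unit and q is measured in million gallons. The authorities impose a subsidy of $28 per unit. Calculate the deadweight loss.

Competitive equilibrium: 101.9 − 4q = 46.75 + 4.5q → q* = 6.4882, p* = 75.9471.
The subsidy lowers effective supply by 28: p = 18.75 + 4.5q.
New quantity: 101.9 − 4q = 18.75 + 4.5q → q' = 9.7824.
Overproduction Δq = 9.7824 − 6.4882 = 3.2942; wedge = subsidy = 28.
DWL = ½ × 3.2942 × 28 = $46.12 million.

$46.12 million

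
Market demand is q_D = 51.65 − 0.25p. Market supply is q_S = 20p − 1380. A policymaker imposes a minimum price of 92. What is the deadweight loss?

In inverse form: demand p = 206.6 − 4q, supply p = 69 + 0.05q.
Competitive equilibrium: 206.6 − 4q = 69 + 0.05q → q* = 33.9753, p* = 70.6988.
At the floor p = 92, quantity demanded = (206.6 − 92)/4 = 28.65.
Sellers' marginal cost at q' = 28.65: 69 + 0.05·28.65 = 70.4325.
Δq = 33.9753 − 28.65 = 5.3253; wedge = 92 − 70.4325 = 21.5675.
Welfare loss = ½ × 5.3253 × 21.5675 = 57.43.

57.43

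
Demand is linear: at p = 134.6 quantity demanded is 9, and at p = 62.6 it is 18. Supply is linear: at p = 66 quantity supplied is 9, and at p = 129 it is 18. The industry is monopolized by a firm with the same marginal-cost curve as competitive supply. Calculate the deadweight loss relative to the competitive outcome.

Demand slope = (62.6 − 134.6)/(18 − 9) = −8, so p = 206.6 − 8q.
Supply slope = (129 − 66)/(18 − 9) = 7, so p = 3 + 7q.
Competitive equilibrium: 206.6 − 8q = 3 + 7q → q* = 13.5733, p* = 98.0133.
Marginal revenue: MR = 206.6 − 16q. Set MR = MC: 206.6 − 16q = 3 + 7q → q_m = 8.8522.
Price p_m = 206.6 − 8·8.8522 = 135.7824; MC(q_m) = 3 + 7·8.8522 = 64.9654.
Competitive q* = 13.5733, so Δq = 4.7211; wedge = 135.7824 − 64.9654 = 70.817.
Welfare loss = ½ × 4.7211 × 70.817 = 167.17.

167.17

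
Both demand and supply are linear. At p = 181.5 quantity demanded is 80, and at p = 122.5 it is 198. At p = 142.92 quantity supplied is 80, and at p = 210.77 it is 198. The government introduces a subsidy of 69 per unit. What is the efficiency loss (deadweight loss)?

2214.42

Demand slope = (122.5 − 181.5)/(198 − 80) = −0.5, so p = 221.5 − 0.5q.
Supply slope = (210.77 − 142.92)/(198 − 80) = 0.575, so p = 96.92 + 0.575q.
Competitive equilibrium: 221.5 − 0.5q = 96.92 + 0.575q → q* = 115.8884, p* = 163.5558.
The subsidy lowers effective supply by 69: p = 27.92 + 0.575q.
New quantity: 221.5 − 0.5q = 27.92 + 0.575q → q' = 180.0744.
Overproduction Δq = 180.0744 − 115.8884 = 64.186; wedge = subsidy = 69.
Welfare loss = ½ × 64.186 × 69 = 2214.42.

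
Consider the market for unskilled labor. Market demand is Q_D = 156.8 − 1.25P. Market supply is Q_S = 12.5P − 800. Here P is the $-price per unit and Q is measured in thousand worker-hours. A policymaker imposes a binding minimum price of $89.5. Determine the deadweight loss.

In inverse form: demand P = 125.44 − 0.8Q, supply P = 64 + 0.08Q.
Competitive equilibrium: 125.44 − 0.8Q = 64 + 0.08Q → Q* = 69.8182, P* = 69.5855.
At the floor P = 89.5, quantity demanded = (125.44 − 89.5)/0.8 = 44.925.
Sellers' marginal cost at Q' = 44.925: 64 + 0.08·44.925 = 67.594.
ΔQ = 69.8182 − 44.925 = 24.8932; wedge = 89.5 − 67.594 = 21.906.
Deadweight loss = ½ × 24.8932 × 21.906 = $272.66 thousand.

$272.66 thousand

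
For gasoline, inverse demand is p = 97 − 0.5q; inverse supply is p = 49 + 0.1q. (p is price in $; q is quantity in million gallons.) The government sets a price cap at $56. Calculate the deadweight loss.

Competitive equilibrium: 97 − 0.5q = 49 + 0.1q → q* = 80, p* = 57.
At the ceiling p = 56, quantity supplied = (56 − 49)/0.1 = 70.
Willingness to pay at q' = 70: 97 − 0.5·70 = 62.
Δq = 80 − 70 = 10; wedge = 62 − 56 = 6.
Welfare loss = ½ × 10 × 6 = $30 million.

$30 million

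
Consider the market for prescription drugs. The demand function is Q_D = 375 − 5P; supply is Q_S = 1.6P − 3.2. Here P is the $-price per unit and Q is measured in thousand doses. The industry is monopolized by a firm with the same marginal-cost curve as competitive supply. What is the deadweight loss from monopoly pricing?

In inverse form: demand P = 75 − 0.2Q, supply P = 2 + 0.625Q.
Competitive equilibrium: 75 − 0.2Q = 2 + 0.625Q → Q* = 88.4848, P* = 57.303.
Marginal revenue: MR = 75 − 0.4Q. Set MR = MC: 75 − 0.4Q = 2 + 0.625Q → Q_m = 71.2195.
Price P_m = 75 − 0.2·71.2195 = 60.7561; MC(Q_m) = 2 + 0.625·71.2195 = 46.5122.
Competitive Q* = 88.4848, so ΔQ = 17.2653; wedge = 60.7561 − 46.5122 = 14.2439.
DWL = ½ × 17.2653 × 14.2439 = $122.96 thousand.

$122.96 thousand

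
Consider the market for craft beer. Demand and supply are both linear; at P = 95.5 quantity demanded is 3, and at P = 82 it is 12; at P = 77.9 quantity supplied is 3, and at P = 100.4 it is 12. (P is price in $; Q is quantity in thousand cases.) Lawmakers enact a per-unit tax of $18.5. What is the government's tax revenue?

$51.34 thousand

Demand slope = (82 − 95.5)/(12 − 3) = −1.5, so P = 100 − 1.5Q.
Supply slope = (100.4 − 77.9)/(12 − 3) = 2.5, so P = 70.4 + 2.5Q.
Competitive equilibrium: 100 − 1.5Q = 70.4 + 2.5Q → Q* = 7.4, P* = 88.9.
With the tax, the buyer price exceeds the seller price by 18.5: (100 − 1.5Q) − (70.4 + 2.5Q) = 18.5 → Q' = 2.775.
Tax revenue = 18.5 × 2.775 = $51.34 thousand.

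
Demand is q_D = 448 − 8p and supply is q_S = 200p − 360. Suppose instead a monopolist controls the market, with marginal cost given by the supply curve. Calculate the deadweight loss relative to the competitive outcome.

2714.97

In inverse form: demand p = 56 − 0.125q, supply p = 1.8 + 0.005q.
Competitive equilibrium: 56 − 0.125q = 1.8 + 0.005q → q* = 416.92308, p* = 3.88462.
Marginal revenue: MR = 56 − 0.25q. Set MR = MC: 56 − 0.25q = 1.8 + 0.005q → q_m = 212.54902.
Price p_m = 56 − 0.125·212.54902 = 29.43137; MC(q_m) = 1.8 + 0.005·212.54902 = 2.86275.
Competitive q* = 416.92308, so Δq = 204.37406; wedge = 29.43137 − 2.86275 = 26.56862.
The triangle = ½ × 204.37406 × 26.56862 = 2714.97.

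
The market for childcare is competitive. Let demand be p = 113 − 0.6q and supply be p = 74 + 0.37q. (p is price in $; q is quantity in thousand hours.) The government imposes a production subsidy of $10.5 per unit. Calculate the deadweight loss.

$56.83 thousand

Competitive equilibrium: 113 − 0.6q = 74 + 0.37q → q* = 40.2062, p* = 88.8763.
The subsidy lowers effective supply by 10.5: p = 63.5 + 0.37q.
New quantity: 113 − 0.6q = 63.5 + 0.37q → q' = 51.0309.
Overproduction Δq = 51.0309 − 40.2062 = 10.8247; wedge = subsidy = 10.5.
DWL = ½ × 10.8247 × 10.5 = $56.83 thousand.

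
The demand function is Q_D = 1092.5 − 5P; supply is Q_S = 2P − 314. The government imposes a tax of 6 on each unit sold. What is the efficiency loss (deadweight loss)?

25.71

In inverse form: demand P = 218.5 − 0.2Q, supply P = 157 + 0.5Q.
Competitive equilibrium: 218.5 − 0.2Q = 157 + 0.5Q → Q* = 87.8571, P* = 200.9286.
With the tax, the buyer price exceeds the seller price by 6: (218.5 − 0.2Q) − (157 + 0.5Q) = 6 → Q' = 79.2857.
ΔQ = 87.8571 − 79.2857 = 8.5714; the wedge equals the tax, 6.
Deadweight loss = ½ × 8.5714 × 6 = 25.71.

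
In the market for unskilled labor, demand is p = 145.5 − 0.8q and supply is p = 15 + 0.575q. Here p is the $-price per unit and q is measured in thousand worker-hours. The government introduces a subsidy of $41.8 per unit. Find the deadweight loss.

Competitive equilibrium: 145.5 − 0.8q = 15 + 0.575q → q* = 94.9091, p* = 69.5727.
The subsidy lowers effective supply by 41.8: p = 0.575q − 26.8.
New quantity: 145.5 − 0.8q = 0.575q − 26.8 → q' = 125.3091.
Overproduction Δq = 125.3091 − 94.9091 = 30.4; wedge = subsidy = 41.8.
The triangle = ½ × 30.4 × 41.8 = $635.36 thousand.

$635.36 thousand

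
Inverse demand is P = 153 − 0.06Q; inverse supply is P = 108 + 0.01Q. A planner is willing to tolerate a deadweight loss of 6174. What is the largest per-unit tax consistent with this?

29.4

Competitive equilibrium: 153 − 0.06Q = 108 + 0.01Q → Q* = 642.8571, P* = 114.4286.
A tax t gives ΔQ = t/0.07 and wedge t, so DWL = t²/0.14.
t²/0.14 = 6174 → t² = 864.36 → t = 29.4.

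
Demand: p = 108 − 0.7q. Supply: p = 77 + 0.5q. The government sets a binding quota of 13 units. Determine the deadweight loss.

Competitive equilibrium: 108 − 0.7q = 77 + 0.5q → q* = 25.8333, p* = 89.9167.
At q = 13: demand price = 108 − 0.7·13 = 98.9; supply price = 77 + 0.5·13 = 83.5.
Δq = 25.8333 − 13 = 12.8333; wedge = 98.9 − 83.5 = 15.4.
Welfare loss = ½ × 12.8333 × 15.4 = 98.82.

98.82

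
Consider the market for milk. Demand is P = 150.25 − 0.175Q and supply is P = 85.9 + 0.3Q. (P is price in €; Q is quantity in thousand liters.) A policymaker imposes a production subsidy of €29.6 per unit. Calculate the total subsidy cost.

€5854.57 thousand

Competitive equilibrium: 150.25 − 0.175Q = 85.9 + 0.3Q → Q* = 135.4737, P* = 126.5421.
The subsidy lowers effective supply by 29.6: P = 56.3 + 0.3Q.
New quantity: 150.25 − 0.175Q = 56.3 + 0.3Q → Q' = 197.7895.
Total subsidy cost = 29.6 × 197.7895 = €5854.57 thousand.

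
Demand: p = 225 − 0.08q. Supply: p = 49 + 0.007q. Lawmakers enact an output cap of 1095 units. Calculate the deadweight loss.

Competitive equilibrium: 225 − 0.08q = 49 + 0.007q → q* = 2022.9885, p* = 63.1609.
At q = 1095: demand price = 225 − 0.08·1095 = 137.4; supply price = 49 + 0.007·1095 = 56.665.
Δq = 2022.9885 − 1095 = 927.9885; wedge = 137.4 − 56.665 = 80.735.
The triangle = ½ × 927.9885 × 80.735 = 37460.58.

37460.58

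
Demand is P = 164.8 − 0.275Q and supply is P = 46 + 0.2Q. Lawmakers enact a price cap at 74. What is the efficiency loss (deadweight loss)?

Competitive equilibrium: 164.8 − 0.275Q = 46 + 0.2Q → Q* = 250.1053, P* = 96.0211.
At the ceiling P = 74, quantity supplied = (74 − 46)/0.2 = 140.
Willingness to pay at Q' = 140: 164.8 − 0.275·140 = 126.3.
ΔQ = 250.1053 − 140 = 110.1053; wedge = 126.3 − 74 = 52.3.
Deadweight loss = ½ × 110.1053 × 52.3 = 2879.25.

2879.25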